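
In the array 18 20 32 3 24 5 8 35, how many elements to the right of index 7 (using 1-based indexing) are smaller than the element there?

0

The element at index 7 is 8.
Elements after it: 35
None of them are smaller than 8.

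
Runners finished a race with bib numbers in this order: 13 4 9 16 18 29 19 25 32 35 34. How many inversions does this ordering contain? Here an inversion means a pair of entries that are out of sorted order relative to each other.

Count, for each position, how many later elements it exceeds:
13: 2
4: 0
9: 0
16: 0
18: 0
29: 2
19: 0
25: 0
32: 0
35: 1
34: 0
Sum: 2 + 0 + 0 + 0 + 0 + 2 + 0 + 0 + 0 + 1 + 0 = 5

5 out-of-order pairs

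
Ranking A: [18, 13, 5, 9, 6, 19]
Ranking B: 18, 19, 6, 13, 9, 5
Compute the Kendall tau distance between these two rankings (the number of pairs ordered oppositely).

Assign each item its position (1..6) in the first ordering, then rewrite the second ordering as that position sequence:
positions: 18→1, 13→2, 5→3, 9→4, 6→5, 19→6
second ordering as positions: [1, 6, 5, 2, 4, 3]
Discordant pairs = inversions in this position sequence.
1: 0
6: 5, 2, 4, 3 → 4
5: 2, 4, 3 → 3
2: 0
4: 3 → 1
3: 0
Total: 0 + 4 + 3 + 0 + 1 + 0 = 8

8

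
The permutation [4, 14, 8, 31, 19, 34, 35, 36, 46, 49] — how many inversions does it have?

For each element, count later entries that are smaller:
4: 0
14: 1
8: 0
31: 1
19: 0
34: 0
35: 0
36: 0
46: 0
49: 0
Sum: 0 + 1 + 0 + 1 + 0 + 0 + 0 + 0 + 0 + 0 = 2

2 inversions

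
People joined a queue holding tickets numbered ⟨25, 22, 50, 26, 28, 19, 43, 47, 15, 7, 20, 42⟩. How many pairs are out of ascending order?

37 inversions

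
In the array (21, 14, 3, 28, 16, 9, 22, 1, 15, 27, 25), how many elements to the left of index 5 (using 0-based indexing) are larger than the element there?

4 such elements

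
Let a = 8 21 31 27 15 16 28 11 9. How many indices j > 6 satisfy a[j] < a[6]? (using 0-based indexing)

2

The element at index 6 is 28.
Elements after it: 11, 9
Those smaller than 28: 11, 9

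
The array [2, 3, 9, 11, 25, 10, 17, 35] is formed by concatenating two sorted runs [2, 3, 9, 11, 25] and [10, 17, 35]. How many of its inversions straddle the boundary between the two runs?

3 cross-inversions

For each element r of the right run, count left-run elements greater than r:
r = 10: 11, 25 → 2
r = 17: 25 → 1
r = 35: none → 0
Cross-inversions: 2 + 1 + 0 = 3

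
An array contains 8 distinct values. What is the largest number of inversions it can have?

28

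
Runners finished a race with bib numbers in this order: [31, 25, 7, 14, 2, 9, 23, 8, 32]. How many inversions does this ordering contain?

Count, for each position, how many later elements it exceeds:
31 → 25, 7, 14, 2, 9, 23, 8 → 7
25 → 7, 14, 2, 9, 23, 8 → 6
7 → 2 → 1
14 → 2, 9, 8 → 3
2 → none → 0
9 → 8 → 1
23 → 8 → 1
8 → none → 0
32 → none → 0
Sum: 7 + 6 + 1 + 3 + 0 + 1 + 1 + 0 + 0 = 19

19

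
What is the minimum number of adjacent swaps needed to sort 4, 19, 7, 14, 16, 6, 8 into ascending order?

Minimum adjacent swaps = number of inversions (each swap of adjacent out-of-order elements removes one inversion and no swap can remove more).
Count inversions — for each element, later elements that are smaller:
4: none → 0
19: 7, 14, 16, 6, 8 → 5
7: 6 → 1
14: 6, 8 → 2
16: 6, 8 → 2
6: none → 0
8: none → 0
Total inversions: 0 + 5 + 1 + 2 + 2 + 0 + 0 = 10

10 adjacent swaps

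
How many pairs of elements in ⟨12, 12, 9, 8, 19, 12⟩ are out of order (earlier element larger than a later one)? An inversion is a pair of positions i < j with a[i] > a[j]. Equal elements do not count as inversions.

6

Listing every pair i<j with a[i]>a[j] (using 0-based positions):
(0,2): 12 > 9
(0,3): 12 > 8
(1,2): 12 > 9
(1,3): 12 > 8
(2,3): 9 > 8
(4,5): 19 > 12
That's 6 pairs.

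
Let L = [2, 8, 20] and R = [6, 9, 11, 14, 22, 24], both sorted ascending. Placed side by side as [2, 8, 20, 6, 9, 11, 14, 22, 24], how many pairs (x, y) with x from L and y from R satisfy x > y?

For each element r of the right run, count left-run elements greater than r:
r = 6: 8, 20 → 2
r = 9: 20 → 1
r = 11: 20 → 1
r = 14: 20 → 1
r = 22: none → 0
r = 24: none → 0
Cross-inversions: 2 + 1 + 1 + 1 + 0 + 0 = 5

There are 5 split inversions.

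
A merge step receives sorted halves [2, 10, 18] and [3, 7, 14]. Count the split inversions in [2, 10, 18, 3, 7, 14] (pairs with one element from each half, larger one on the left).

For each element r of the right run, count left-run elements greater than r:
r = 3: 10, 18 → 2
r = 7: 10, 18 → 2
r = 14: 18 → 1
Cross-inversions: 2 + 2 + 1 = 5

5 cross-inversions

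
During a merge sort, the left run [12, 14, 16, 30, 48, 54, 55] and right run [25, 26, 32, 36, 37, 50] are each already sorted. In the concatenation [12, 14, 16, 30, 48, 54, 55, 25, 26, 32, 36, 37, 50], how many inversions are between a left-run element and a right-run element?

There are 19 cross-inversions.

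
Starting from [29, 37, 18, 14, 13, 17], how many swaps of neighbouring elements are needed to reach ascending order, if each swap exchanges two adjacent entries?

12 swaps

The minimum number of adjacent swaps to sort an array equals its inversion count, since every such swap removes exactly one inversion.
Count inversions — for each element, later elements that are smaller:
29: 18, 14, 13, 17 → 4
37: 18, 14, 13, 17 → 4
18: 14, 13, 17 → 3
14: 13 → 1
13: none → 0
17: none → 0
Total inversions: 4 + 4 + 3 + 1 + 0 + 0 = 12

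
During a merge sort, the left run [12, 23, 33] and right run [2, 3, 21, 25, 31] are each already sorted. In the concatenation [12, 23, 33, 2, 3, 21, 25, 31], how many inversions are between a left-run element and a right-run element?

For each element r of the right run, count left-run elements greater than r:
r = 2: 12, 23, 33 → 3
r = 3: 12, 23, 33 → 3
r = 21: 23, 33 → 2
r = 25: 33 → 1
r = 31: 33 → 1
Cross-inversions: 3 + 3 + 2 + 1 + 1 = 10

10 split inversions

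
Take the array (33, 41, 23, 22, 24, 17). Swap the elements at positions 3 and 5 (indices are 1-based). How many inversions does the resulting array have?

Positions 3 and 5 hold 23 and 24; after swapping, the array is [33, 41, 24, 22, 23, 17].
For each element, count later entries that are smaller:
33: 4
41: 4
24: 3
22: 1
23: 1
17: 0
Sum: 4 + 4 + 3 + 1 + 1 + 0 = 13

There are 13 inversions.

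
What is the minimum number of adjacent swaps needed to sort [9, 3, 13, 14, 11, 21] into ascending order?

Adjacent swaps: 3

The minimum number of adjacent swaps to sort an array equals its inversion count, since every such swap removes exactly one inversion.
Count inversions — for each element, later elements that are smaller:
9: 3 → 1
3: none → 0
13: 11 → 1
14: 11 → 1
11: none → 0
21: none → 0
Total inversions: 1 + 0 + 1 + 1 + 0 + 0 = 3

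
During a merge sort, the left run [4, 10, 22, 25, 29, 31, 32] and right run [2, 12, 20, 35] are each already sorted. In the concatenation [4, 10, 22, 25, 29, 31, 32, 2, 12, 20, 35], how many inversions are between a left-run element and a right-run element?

17

For each element r of the right run, count left-run elements greater than r:
r = 2: 4, 10, 22, 25, 29, 31, 32 → 7
r = 12: 22, 25, 29, 31, 32 → 5
r = 20: 22, 25, 29, 31, 32 → 5
r = 35: none → 0
Cross-inversions: 7 + 5 + 5 + 0 = 17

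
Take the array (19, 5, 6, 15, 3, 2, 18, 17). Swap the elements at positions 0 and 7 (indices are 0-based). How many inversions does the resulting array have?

Positions 0 and 7 hold 19 and 17; after swapping, the array is [17, 5, 6, 15, 3, 2, 18, 19].
Count, for each position, how many later elements it exceeds:
17: 5
5: 2
6: 2
15: 2
3: 1
2: 0
18: 0
19: 0
Sum: 5 + 2 + 2 + 2 + 1 + 0 + 0 + 0 = 12

12 inversions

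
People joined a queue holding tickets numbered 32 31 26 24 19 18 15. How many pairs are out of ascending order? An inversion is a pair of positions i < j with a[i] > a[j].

For each element, count later entries that are smaller:
32: 6
31: 5
26: 4
24: 3
19: 2
18: 1
15: 0
Sum: 6 + 5 + 4 + 3 + 2 + 1 + 0 = 21

There are 21 out-of-order pairs.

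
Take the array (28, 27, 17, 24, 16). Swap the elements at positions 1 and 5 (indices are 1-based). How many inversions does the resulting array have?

2

Positions 1 and 5 hold 28 and 16; after swapping, the array is [16, 27, 17, 24, 28].
For each element, count later entries that are smaller:
16 → none → 0
27 → 17, 24 → 2
17 → none → 0
24 → none → 0
28 → none → 0
Sum: 0 + 2 + 0 + 0 + 0 = 2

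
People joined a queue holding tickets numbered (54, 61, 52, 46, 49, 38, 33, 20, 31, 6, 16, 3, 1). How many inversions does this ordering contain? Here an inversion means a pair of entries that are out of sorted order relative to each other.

74

Count, for each position, how many later elements it exceeds:
54: 11
61: 11
52: 10
46: 8
49: 8
38: 7
33: 6
20: 4
31: 4
6: 2
16: 2
3: 1
1: 0
Sum: 11 + 11 + 10 + 8 + 8 + 7 + 6 + 4 + 4 + 2 + 2 + 1 + 0 = 74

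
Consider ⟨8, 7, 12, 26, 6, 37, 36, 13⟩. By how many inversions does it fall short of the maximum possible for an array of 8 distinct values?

Maximum inversions for 8 distinct elements is C(8, 2) = 8·7/2 = 28.
Current inversions — for each element, count later smaller elements:
8: 2
7: 1
12: 1
26: 2
6: 0
37: 2
36: 1
13: 0
Current total: 2 + 1 + 1 + 2 + 0 + 2 + 1 + 0 = 9
Shortfall: 28 − 9 = 19

19 inversions short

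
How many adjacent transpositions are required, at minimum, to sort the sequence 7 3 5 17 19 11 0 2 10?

19

Minimum adjacent swaps = number of inversions (each swap of adjacent out-of-order elements removes one inversion and no swap can remove more).
Count inversions — for each element, later elements that are smaller:
7: 3, 5, 0, 2 → 4
3: 0, 2 → 2
5: 0, 2 → 2
17: 11, 0, 2, 10 → 4
19: 11, 0, 2, 10 → 4
11: 0, 2, 10 → 3
0: none → 0
2: none → 0
10: none → 0
Total inversions: 4 + 2 + 2 + 4 + 4 + 3 + 0 + 0 + 0 = 19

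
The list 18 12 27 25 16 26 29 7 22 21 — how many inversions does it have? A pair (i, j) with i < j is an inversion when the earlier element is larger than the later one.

22

Sweep left to right; for each value list the smaller values that follow it:
18 → 12, 16, 7 → 3
12 → 7 → 1
27 → 25, 16, 26, 7, 22, 21 → 6
25 → 16, 7, 22, 21 → 4
16 → 7 → 1
26 → 7, 22, 21 → 3
29 → 7, 22, 21 → 3
7 → none → 0
22 → 21 → 1
21 → none → 0
Sum: 3 + 1 + 6 + 4 + 1 + 3 + 3 + 0 + 1 + 0 = 22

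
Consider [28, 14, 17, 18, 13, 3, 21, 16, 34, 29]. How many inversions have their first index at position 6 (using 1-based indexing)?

0 such elements

The element at index 6 is 3.
Elements after it: 21, 16, 34, 29
None of them are smaller than 3.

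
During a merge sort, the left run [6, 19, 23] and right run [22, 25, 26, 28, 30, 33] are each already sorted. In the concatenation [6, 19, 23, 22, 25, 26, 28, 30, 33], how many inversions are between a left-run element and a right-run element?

Take each right-half value and tally the left-half values above it:
r = 22: 23 → 1
r = 25: none → 0
r = 26: none → 0
r = 28: none → 0
r = 30: none → 0
r = 33: none → 0
Cross-inversions: 1 + 0 + 0 + 0 + 0 + 0 = 1

1 cross-inversion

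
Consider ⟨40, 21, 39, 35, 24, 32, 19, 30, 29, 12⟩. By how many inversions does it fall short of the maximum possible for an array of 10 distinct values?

Maximum inversions for 10 distinct elements is C(10, 2) = 10·9/2 = 45.
Current inversions — for each element, count later smaller elements:
40: 9
21: 2
39: 7
35: 6
24: 2
32: 4
19: 1
30: 2
29: 1
12: 0
Current total: 9 + 2 + 7 + 6 + 2 + 4 + 1 + 2 + 1 + 0 = 34
Shortfall: 45 − 34 = 11

11 inversions short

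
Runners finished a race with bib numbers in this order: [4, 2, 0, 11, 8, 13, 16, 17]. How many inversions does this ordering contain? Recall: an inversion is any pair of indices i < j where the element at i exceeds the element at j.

4 inversions

For each element, count later entries that are smaller:
4: 2
2: 1
0: 0
11: 1
8: 0
13: 0
16: 0
17: 0
Sum: 2 + 1 + 0 + 1 + 0 + 0 + 0 + 0 = 4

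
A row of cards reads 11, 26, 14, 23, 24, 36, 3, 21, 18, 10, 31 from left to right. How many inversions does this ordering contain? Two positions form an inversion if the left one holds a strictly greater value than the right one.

27 out-of-order pairs

Sweep left to right; for each value list the smaller values that follow it:
11: 2
26: 7
14: 2
23: 4
24: 4
36: 5
3: 0
21: 2
18: 1
10: 0
31: 0
Sum: 2 + 7 + 2 + 4 + 4 + 5 + 0 + 2 + 1 + 0 + 0 = 27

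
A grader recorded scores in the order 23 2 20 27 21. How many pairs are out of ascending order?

Element-by-element contributions:
23 → 2, 20, 21 → 3
2 → none → 0
20 → none → 0
27 → 21 → 1
21 → none → 0
Sum: 3 + 0 + 0 + 1 + 0 = 4

4 inversions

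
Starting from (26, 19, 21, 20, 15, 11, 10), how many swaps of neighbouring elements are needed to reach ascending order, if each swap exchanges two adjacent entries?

There are 19 swaps.

Each adjacent swap fixes exactly one inversion, so the minimum swap count equals the number of inversions.
Count inversions — for each element, later elements that are smaller:
26: 19, 21, 20, 15, 11, 10 → 6
19: 15, 11, 10 → 3
21: 20, 15, 11, 10 → 4
20: 15, 11, 10 → 3
15: 11, 10 → 2
11: 10 → 1
10: none → 0
Total inversions: 6 + 3 + 4 + 3 + 2 + 1 + 0 = 19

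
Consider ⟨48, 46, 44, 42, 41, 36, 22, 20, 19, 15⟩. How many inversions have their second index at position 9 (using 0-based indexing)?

The element at index 9 is 15.
Elements before it: 48, 46, 44, 42, 41, 36, 22, 20, 19
Those larger than 15: 48, 46, 44, 42, 41, 36, 22, 20, 19

9 such elements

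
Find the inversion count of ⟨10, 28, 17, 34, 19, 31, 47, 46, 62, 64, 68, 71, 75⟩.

Sweep left to right; for each value list the smaller values that follow it:
10: 0
28: 2
17: 0
34: 2
19: 0
31: 0
47: 1
46: 0
62: 0
64: 0
68: 0
71: 0
75: 0
Sum: 0 + 2 + 0 + 2 + 0 + 0 + 1 + 0 + 0 + 0 + 0 + 0 + 0 = 5

Inversions: 5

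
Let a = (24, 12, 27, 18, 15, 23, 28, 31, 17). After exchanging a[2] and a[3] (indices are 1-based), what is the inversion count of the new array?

15 inversions

Positions 2 and 3 hold 12 and 27; after swapping, the array is [24, 27, 12, 18, 15, 23, 28, 31, 17].
Count, for each position, how many later elements it exceeds:
24: 5
27: 5
12: 0
18: 2
15: 0
23: 1
28: 1
31: 1
17: 0
Sum: 5 + 5 + 0 + 2 + 0 + 1 + 1 + 1 + 0 = 15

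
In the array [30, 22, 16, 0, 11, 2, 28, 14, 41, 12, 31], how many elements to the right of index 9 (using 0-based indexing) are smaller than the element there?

0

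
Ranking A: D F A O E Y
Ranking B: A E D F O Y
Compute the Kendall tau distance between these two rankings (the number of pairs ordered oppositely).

5 discordant pairs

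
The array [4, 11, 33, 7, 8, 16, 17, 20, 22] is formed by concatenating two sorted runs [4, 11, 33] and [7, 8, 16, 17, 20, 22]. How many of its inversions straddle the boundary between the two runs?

Count, for every r in R, how many entries of L exceed r:
r = 7: 11, 33 → 2
r = 8: 11, 33 → 2
r = 16: 33 → 1
r = 17: 33 → 1
r = 20: 33 → 1
r = 22: 33 → 1
Cross-inversions: 2 + 2 + 1 + 1 + 1 + 1 = 8

8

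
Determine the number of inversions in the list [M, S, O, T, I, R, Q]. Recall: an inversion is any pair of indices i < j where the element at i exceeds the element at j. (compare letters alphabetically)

Count, for each position, how many later elements it exceeds:
M → I → 1
S → O, I, R, Q → 4
O → I → 1
T → I, R, Q → 3
I → none → 0
R → Q → 1
Q → none → 0
Sum: 1 + 4 + 1 + 3 + 0 + 1 + 0 = 10

10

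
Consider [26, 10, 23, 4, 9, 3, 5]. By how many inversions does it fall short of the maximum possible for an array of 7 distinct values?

4

Maximum inversions for 7 distinct elements is C(7, 2) = 7·6/2 = 21.
Current inversions — for each element, count later smaller elements:
26: 6
10: 4
23: 4
4: 1
9: 2
3: 0
5: 0
Current total: 6 + 4 + 4 + 1 + 2 + 0 + 0 = 17
Shortfall: 21 − 17 = 4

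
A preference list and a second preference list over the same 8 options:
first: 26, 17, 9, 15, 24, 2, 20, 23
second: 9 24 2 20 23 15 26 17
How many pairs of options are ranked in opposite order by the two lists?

Assign each item its position (1..8) in the first ordering, then rewrite the second ordering as that position sequence:
positions: 26→1, 17→2, 9→3, 15→4, 24→5, 2→6, 20→7, 23→8
second ordering as positions: [3, 5, 6, 7, 8, 4, 1, 2]
Discordant pairs = inversions in this position sequence.
3: 1, 2 → 2
5: 4, 1, 2 → 3
6: 4, 1, 2 → 3
7: 4, 1, 2 → 3
8: 4, 1, 2 → 3
4: 1, 2 → 2
1: 0
2: 0
Total: 2 + 3 + 3 + 3 + 3 + 2 + 0 + 0 = 16

16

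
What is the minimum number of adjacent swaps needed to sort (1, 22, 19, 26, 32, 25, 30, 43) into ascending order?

The minimum number of adjacent swaps to sort an array equals its inversion count, since every such swap removes exactly one inversion.
Count inversions — for each element, later elements that are smaller:
1: none → 0
22: 19 → 1
19: none → 0
26: 25 → 1
32: 25, 30 → 2
25: none → 0
30: none → 0
43: none → 0
Total inversions: 0 + 1 + 0 + 1 + 2 + 0 + 0 + 0 = 4

4 swaps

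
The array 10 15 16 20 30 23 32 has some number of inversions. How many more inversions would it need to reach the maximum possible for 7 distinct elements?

20

Maximum inversions for 7 distinct elements is C(7, 2) = 7·6/2 = 21.
Current inversions — for each element, count later smaller elements:
10: 0
15: 0
16: 0
20: 0
30: 1
23: 0
32: 0
Current total: 0 + 0 + 0 + 0 + 1 + 0 + 0 = 1
Shortfall: 21 − 1 = 20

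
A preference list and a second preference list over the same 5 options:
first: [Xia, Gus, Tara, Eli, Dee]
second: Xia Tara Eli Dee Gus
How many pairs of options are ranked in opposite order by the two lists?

Assign each item its position (1..5) in the first ordering, then rewrite the second ordering as that position sequence:
positions: Xia→1, Gus→2, Tara→3, Eli→4, Dee→5
second ordering as positions: [1, 3, 4, 5, 2]
Discordant pairs = inversions in this position sequence.
1: 0
3: 2 → 1
4: 2 → 1
5: 2 → 1
2: 0
Total: 0 + 1 + 1 + 1 + 0 = 3

3 pairs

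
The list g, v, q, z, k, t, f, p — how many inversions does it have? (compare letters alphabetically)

Out-of-order pairs: 16

Sweep left to right; for each value list the smaller values that follow it:
g → f → 1
v → q, k, t, f, p → 5
q → k, f, p → 3
z → k, t, f, p → 4
k → f → 1
t → f, p → 2
f → none → 0
p → none → 0
Sum: 1 + 5 + 3 + 4 + 1 + 2 + 0 + 0 = 16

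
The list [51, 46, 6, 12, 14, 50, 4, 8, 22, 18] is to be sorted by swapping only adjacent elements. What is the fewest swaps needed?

There are 26 adjacent swaps.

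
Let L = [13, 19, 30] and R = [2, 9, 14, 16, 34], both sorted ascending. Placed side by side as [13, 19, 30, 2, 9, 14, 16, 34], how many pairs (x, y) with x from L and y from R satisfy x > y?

Take each right-half value and tally the left-half values above it:
r = 2: 13, 19, 30 → 3
r = 9: 13, 19, 30 → 3
r = 14: 19, 30 → 2
r = 16: 19, 30 → 2
r = 34: none → 0
Cross-inversions: 3 + 3 + 2 + 2 + 0 = 10

10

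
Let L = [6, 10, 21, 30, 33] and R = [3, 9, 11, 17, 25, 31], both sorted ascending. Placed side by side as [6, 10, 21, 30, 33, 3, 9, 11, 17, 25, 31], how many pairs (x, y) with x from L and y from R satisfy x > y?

18

Count, for every r in R, how many entries of L exceed r:
r = 3: 6, 10, 21, 30, 33 → 5
r = 9: 10, 21, 30, 33 → 4
r = 11: 21, 30, 33 → 3
r = 17: 21, 30, 33 → 3
r = 25: 30, 33 → 2
r = 31: 33 → 1
Cross-inversions: 5 + 4 + 3 + 3 + 2 + 1 = 18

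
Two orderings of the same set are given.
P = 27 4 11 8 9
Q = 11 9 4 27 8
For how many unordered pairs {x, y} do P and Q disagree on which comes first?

6 disagreeing pairs

Assign each item its position (1..5) in the first ordering, then rewrite the second ordering as that position sequence:
positions: 27→1, 4→2, 11→3, 8→4, 9→5
second ordering as positions: [3, 5, 2, 1, 4]
Discordant pairs = inversions in this position sequence.
3: 2, 1 → 2
5: 2, 1, 4 → 3
2: 1 → 1
1: 0
4: 0
Total: 2 + 3 + 1 + 0 + 0 = 6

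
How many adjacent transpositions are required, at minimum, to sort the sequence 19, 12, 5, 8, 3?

The minimum number of adjacent swaps to sort an array equals its inversion count, since every such swap removes exactly one inversion.
Count inversions — for each element, later elements that are smaller:
19: 12, 5, 8, 3 → 4
12: 5, 8, 3 → 3
5: 3 → 1
8: 3 → 1
3: none → 0
Total inversions: 4 + 3 + 1 + 1 + 0 = 9

9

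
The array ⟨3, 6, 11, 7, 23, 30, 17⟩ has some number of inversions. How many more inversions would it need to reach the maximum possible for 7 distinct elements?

Maximum inversions for 7 distinct elements is C(7, 2) = 7·6/2 = 21.
Current inversions — for each element, count later smaller elements:
3: 0
6: 0
11: 1
7: 0
23: 1
30: 1
17: 0
Current total: 0 + 0 + 1 + 0 + 1 + 1 + 0 = 3
Shortfall: 21 − 3 = 18

18 inversions short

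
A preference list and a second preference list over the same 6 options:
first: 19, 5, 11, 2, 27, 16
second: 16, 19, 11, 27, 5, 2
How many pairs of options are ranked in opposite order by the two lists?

8

Assign each item its position (1..6) in the first ordering, then rewrite the second ordering as that position sequence:
positions: 19→1, 5→2, 11→3, 2→4, 27→5, 16→6
second ordering as positions: [6, 1, 3, 5, 2, 4]
Discordant pairs = inversions in this position sequence.
6: 1, 3, 5, 2, 4 → 5
1: 0
3: 2 → 1
5: 2, 4 → 2
2: 0
4: 0
Total: 5 + 0 + 1 + 2 + 0 + 0 = 8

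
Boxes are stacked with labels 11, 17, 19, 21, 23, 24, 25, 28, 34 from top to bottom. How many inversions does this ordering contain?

0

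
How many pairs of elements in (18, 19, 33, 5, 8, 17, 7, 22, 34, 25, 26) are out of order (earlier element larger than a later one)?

Count, for each position, how many later elements it exceeds:
18 → 5, 8, 17, 7 → 4
19 → 5, 8, 17, 7 → 4
33 → 5, 8, 17, 7, 22, 25, 26 → 7
5 → none → 0
8 → 7 → 1
17 → 7 → 1
7 → none → 0
22 → none → 0
34 → 25, 26 → 2
25 → none → 0
26 → none → 0
Sum: 4 + 4 + 7 + 0 + 1 + 1 + 0 + 0 + 2 + 0 + 0 = 19

There are 19 out-of-order pairs.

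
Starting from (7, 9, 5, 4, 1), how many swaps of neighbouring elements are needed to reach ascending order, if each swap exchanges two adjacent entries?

Each adjacent swap fixes exactly one inversion, so the minimum swap count equals the number of inversions.
Count inversions — for each element, later elements that are smaller:
7: 5, 4, 1 → 3
9: 5, 4, 1 → 3
5: 4, 1 → 2
4: 1 → 1
1: none → 0
Total inversions: 3 + 3 + 2 + 1 + 0 = 9

9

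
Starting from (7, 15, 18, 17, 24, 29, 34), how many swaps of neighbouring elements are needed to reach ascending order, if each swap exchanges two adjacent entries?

Each adjacent swap fixes exactly one inversion, so the minimum swap count equals the number of inversions.
Count inversions — for each element, later elements that are smaller:
7: none → 0
15: none → 0
18: 17 → 1
17: none → 0
24: none → 0
29: none → 0
34: none → 0
Total inversions: 0 + 0 + 1 + 0 + 0 + 0 + 0 = 1

1 adjacent swap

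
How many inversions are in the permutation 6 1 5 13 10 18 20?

3 out-of-order pairs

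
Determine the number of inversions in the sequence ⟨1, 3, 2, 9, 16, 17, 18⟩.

Sweep left to right; for each value list the smaller values that follow it:
1 → none → 0
3 → 2 → 1
2 → none → 0
9 → none → 0
16 → none → 0
17 → none → 0
18 → none → 0
Sum: 0 + 1 + 0 + 0 + 0 + 0 + 0 = 1

There is 1 inversion.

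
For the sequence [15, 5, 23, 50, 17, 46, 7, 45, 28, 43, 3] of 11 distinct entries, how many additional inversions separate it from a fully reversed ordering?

Maximum inversions for 11 distinct elements is C(11, 2) = 11·10/2 = 55.
Current inversions — for each element, count later smaller elements:
15: 3
5: 1
23: 3
50: 7
17: 2
46: 5
7: 1
45: 3
28: 1
43: 1
3: 0
Current total: 3 + 1 + 3 + 7 + 2 + 5 + 1 + 3 + 1 + 1 + 0 = 27
Shortfall: 55 − 27 = 28

28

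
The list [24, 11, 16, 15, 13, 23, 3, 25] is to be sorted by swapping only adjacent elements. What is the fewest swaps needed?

Minimum adjacent swaps = number of inversions (each swap of adjacent out-of-order elements removes one inversion and no swap can remove more).
Count inversions — for each element, later elements that are smaller:
24: 11, 16, 15, 13, 23, 3 → 6
11: 3 → 1
16: 15, 13, 3 → 3
15: 13, 3 → 2
13: 3 → 1
23: 3 → 1
3: none → 0
25: none → 0
Total inversions: 6 + 1 + 3 + 2 + 1 + 1 + 0 + 0 = 14

14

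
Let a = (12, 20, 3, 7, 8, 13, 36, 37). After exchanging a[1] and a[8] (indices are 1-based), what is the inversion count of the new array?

Positions 1 and 8 hold 12 and 37; after swapping, the array is [37, 20, 3, 7, 8, 13, 36, 12].
Element-by-element contributions:
37 → 20, 3, 7, 8, 13, 36, 12 → 7
20 → 3, 7, 8, 13, 12 → 5
3 → none → 0
7 → none → 0
8 → none → 0
13 → 12 → 1
36 → 12 → 1
12 → none → 0
Sum: 7 + 5 + 0 + 0 + 0 + 1 + 1 + 0 = 14

Inversions: 14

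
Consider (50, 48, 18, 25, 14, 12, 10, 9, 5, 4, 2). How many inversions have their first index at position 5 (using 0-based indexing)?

The element at index 5 is 12.
Elements after it: 10, 9, 5, 4, 2
Those smaller than 12: 10, 9, 5, 4, 2

5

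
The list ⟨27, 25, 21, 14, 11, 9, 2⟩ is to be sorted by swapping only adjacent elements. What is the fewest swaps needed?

Each adjacent swap fixes exactly one inversion, so the minimum swap count equals the number of inversions.
Count inversions — for each element, later elements that are smaller:
27: 25, 21, 14, 11, 9, 2 → 6
25: 21, 14, 11, 9, 2 → 5
21: 14, 11, 9, 2 → 4
14: 11, 9, 2 → 3
11: 9, 2 → 2
9: 2 → 1
2: none → 0
Total inversions: 6 + 5 + 4 + 3 + 2 + 1 + 0 = 21

21 swaps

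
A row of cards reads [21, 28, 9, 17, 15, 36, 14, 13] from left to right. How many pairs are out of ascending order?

Element-by-element contributions:
21: 5
28: 5
9: 0
17: 3
15: 2
36: 2
14: 1
13: 0
Sum: 5 + 5 + 0 + 3 + 2 + 2 + 1 + 0 = 18

18 inversions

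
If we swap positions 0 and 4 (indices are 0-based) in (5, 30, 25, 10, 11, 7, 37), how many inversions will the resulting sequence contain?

12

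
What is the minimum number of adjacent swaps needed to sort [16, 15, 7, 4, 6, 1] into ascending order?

14 swaps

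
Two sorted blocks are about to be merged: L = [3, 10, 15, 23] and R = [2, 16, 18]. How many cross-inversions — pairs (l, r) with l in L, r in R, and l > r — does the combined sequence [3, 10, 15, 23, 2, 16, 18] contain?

6

Count, for every r in R, how many entries of L exceed r:
r = 2: 3, 10, 15, 23 → 4
r = 16: 23 → 1
r = 18: 23 → 1
Cross-inversions: 4 + 1 + 1 = 6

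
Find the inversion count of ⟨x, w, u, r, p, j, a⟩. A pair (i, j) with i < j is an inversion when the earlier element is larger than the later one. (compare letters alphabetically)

For each element, count later entries that are smaller:
x: 6
w: 5
u: 4
r: 3
p: 2
j: 1
a: 0
Sum: 6 + 5 + 4 + 3 + 2 + 1 + 0 = 21

21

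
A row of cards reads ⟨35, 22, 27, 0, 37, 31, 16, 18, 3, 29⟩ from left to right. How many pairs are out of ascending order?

Sweep left to right; for each value list the smaller values that follow it:
35 → 22, 27, 0, 31, 16, 18, 3, 29 → 8
22 → 0, 16, 18, 3 → 4
27 → 0, 16, 18, 3 → 4
0 → none → 0
37 → 31, 16, 18, 3, 29 → 5
31 → 16, 18, 3, 29 → 4
16 → 3 → 1
18 → 3 → 1
3 → none → 0
29 → none → 0
Sum: 8 + 4 + 4 + 0 + 5 + 4 + 1 + 1 + 0 + 0 = 27

27 inversions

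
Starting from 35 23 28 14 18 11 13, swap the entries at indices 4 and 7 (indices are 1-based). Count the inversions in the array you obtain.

Positions 4 and 7 hold 14 and 13; after swapping, the array is [35, 23, 28, 13, 18, 11, 14].
For each element, count later entries that are smaller:
35 → 23, 28, 13, 18, 11, 14 → 6
23 → 13, 18, 11, 14 → 4
28 → 13, 18, 11, 14 → 4
13 → 11 → 1
18 → 11, 14 → 2
11 → none → 0
14 → none → 0
Sum: 6 + 4 + 4 + 1 + 2 + 0 + 0 = 17

Inversions: 17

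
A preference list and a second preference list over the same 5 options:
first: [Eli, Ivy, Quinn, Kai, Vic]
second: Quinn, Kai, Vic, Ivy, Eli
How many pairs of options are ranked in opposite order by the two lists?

Pairs: 7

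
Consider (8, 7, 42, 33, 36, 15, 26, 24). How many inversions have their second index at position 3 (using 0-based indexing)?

1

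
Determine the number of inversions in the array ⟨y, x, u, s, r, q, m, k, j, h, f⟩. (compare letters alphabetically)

55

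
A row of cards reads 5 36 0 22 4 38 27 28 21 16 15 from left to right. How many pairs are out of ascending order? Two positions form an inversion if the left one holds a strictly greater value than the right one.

28

For each element, count later entries that are smaller:
5: 2
36: 8
0: 0
22: 4
4: 0
38: 5
27: 3
28: 3
21: 2
16: 1
15: 0
Sum: 2 + 8 + 0 + 4 + 0 + 5 + 3 + 3 + 2 + 1 + 0 = 28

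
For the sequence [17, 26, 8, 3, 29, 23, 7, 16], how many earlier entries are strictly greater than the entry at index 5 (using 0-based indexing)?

The element at index 5 is 23.
Elements before it: 17, 26, 8, 3, 29
Those larger than 23: 26, 29

2 such elements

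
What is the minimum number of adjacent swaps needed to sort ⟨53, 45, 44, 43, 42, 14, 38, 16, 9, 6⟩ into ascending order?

Each adjacent swap fixes exactly one inversion, so the minimum swap count equals the number of inversions.
Count inversions — for each element, later elements that are smaller:
53: 45, 44, 43, 42, 14, 38, 16, 9, 6 → 9
45: 44, 43, 42, 14, 38, 16, 9, 6 → 8
44: 43, 42, 14, 38, 16, 9, 6 → 7
43: 42, 14, 38, 16, 9, 6 → 6
42: 14, 38, 16, 9, 6 → 5
14: 9, 6 → 2
38: 16, 9, 6 → 3
16: 9, 6 → 2
9: 6 → 1
6: none → 0
Total inversions: 9 + 8 + 7 + 6 + 5 + 2 + 3 + 2 + 1 + 0 = 43

43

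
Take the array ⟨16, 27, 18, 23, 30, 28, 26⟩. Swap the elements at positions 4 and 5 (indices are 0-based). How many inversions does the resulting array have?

Positions 4 and 5 hold 30 and 28; after swapping, the array is [16, 27, 18, 23, 28, 30, 26].
Sweep left to right; for each value list the smaller values that follow it:
16 → none → 0
27 → 18, 23, 26 → 3
18 → none → 0
23 → none → 0
28 → 26 → 1
30 → 26 → 1
26 → none → 0
Sum: 0 + 3 + 0 + 0 + 1 + 1 + 0 = 5

5 inversions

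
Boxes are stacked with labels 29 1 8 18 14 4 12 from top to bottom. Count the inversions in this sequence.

12 out-of-order pairs

Count, for each position, how many later elements it exceeds:
29: 6
1: 0
8: 1
18: 3
14: 2
4: 0
12: 0
Sum: 6 + 0 + 1 + 3 + 2 + 0 + 0 = 12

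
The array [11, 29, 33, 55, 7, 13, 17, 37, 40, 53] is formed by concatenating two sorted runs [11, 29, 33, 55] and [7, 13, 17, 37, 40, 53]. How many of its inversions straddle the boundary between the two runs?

There are 13 cross-inversions.

Take each right-half value and tally the left-half values above it:
r = 7: 11, 29, 33, 55 → 4
r = 13: 29, 33, 55 → 3
r = 17: 29, 33, 55 → 3
r = 37: 55 → 1
r = 40: 55 → 1
r = 53: 55 → 1
Cross-inversions: 4 + 3 + 3 + 1 + 1 + 1 = 13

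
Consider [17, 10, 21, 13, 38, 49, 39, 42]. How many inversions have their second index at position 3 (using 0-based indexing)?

2 such elements

The element at index 3 is 13.
Elements before it: 17, 10, 21
Those larger than 13: 17, 21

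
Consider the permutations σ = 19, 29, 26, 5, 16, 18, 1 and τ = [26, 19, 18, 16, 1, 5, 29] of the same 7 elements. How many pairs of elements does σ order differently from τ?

10

Assign each item its position (1..7) in the first ordering, then rewrite the second ordering as that position sequence:
positions: 19→1, 29→2, 26→3, 5→4, 16→5, 18→6, 1→7
second ordering as positions: [3, 1, 6, 5, 7, 4, 2]
Discordant pairs = inversions in this position sequence.
3: 1, 2 → 2
1: 0
6: 5, 4, 2 → 3
5: 4, 2 → 2
7: 4, 2 → 2
4: 2 → 1
2: 0
Total: 2 + 0 + 3 + 2 + 2 + 1 + 0 = 10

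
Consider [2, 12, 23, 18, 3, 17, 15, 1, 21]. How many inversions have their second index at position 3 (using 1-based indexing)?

0 such elements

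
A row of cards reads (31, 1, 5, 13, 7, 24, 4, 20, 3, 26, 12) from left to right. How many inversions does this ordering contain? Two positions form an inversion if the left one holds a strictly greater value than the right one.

Element-by-element contributions:
31 → 1, 5, 13, 7, 24, 4, 20, 3, 26, 12 → 10
1 → none → 0
5 → 4, 3 → 2
13 → 7, 4, 3, 12 → 4
7 → 4, 3 → 2
24 → 4, 20, 3, 12 → 4
4 → 3 → 1
20 → 3, 12 → 2
3 → none → 0
26 → 12 → 1
12 → none → 0
Sum: 10 + 0 + 2 + 4 + 2 + 4 + 1 + 2 + 0 + 1 + 0 = 26

26 inversions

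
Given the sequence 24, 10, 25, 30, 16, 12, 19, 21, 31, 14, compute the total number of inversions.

For each element, count later entries that are smaller:
24 → 10, 16, 12, 19, 21, 14 → 6
10 → none → 0
25 → 16, 12, 19, 21, 14 → 5
30 → 16, 12, 19, 21, 14 → 5
16 → 12, 14 → 2
12 → none → 0
19 → 14 → 1
21 → 14 → 1
31 → 14 → 1
14 → none → 0
Sum: 6 + 0 + 5 + 5 + 2 + 0 + 1 + 1 + 1 + 0 = 21

21 out-of-order pairs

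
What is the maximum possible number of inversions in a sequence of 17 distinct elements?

136

The maximum occurs when the array is in strictly decreasing order: every one of the C(17, 2) pairs is inverted.
C(17, 2) = 17·16/2 = 136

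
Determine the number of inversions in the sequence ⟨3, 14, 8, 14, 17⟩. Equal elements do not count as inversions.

1

For each element, count later entries that are smaller:
3: 0
14: 1
8: 0
14: 0
17: 0
Sum: 0 + 1 + 0 + 0 + 0 = 1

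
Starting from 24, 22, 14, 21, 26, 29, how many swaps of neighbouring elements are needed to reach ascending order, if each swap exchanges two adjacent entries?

5

The minimum number of adjacent swaps to sort an array equals its inversion count, since every such swap removes exactly one inversion.
Count inversions — for each element, later elements that are smaller:
24: 22, 14, 21 → 3
22: 14, 21 → 2
14: none → 0
21: none → 0
26: none → 0
29: none → 0
Total inversions: 3 + 2 + 0 + 0 + 0 + 0 = 5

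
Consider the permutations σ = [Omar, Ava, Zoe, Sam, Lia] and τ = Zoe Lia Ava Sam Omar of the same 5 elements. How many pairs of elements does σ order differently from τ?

7

Assign each item its position (1..5) in the first ordering, then rewrite the second ordering as that position sequence:
positions: Omar→1, Ava→2, Zoe→3, Sam→4, Lia→5
second ordering as positions: [3, 5, 2, 4, 1]
Discordant pairs = inversions in this position sequence.
3: 2, 1 → 2
5: 2, 4, 1 → 3
2: 1 → 1
4: 1 → 1
1: 0
Total: 2 + 3 + 1 + 1 + 0 = 7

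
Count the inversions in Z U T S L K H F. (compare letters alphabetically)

28

Element-by-element contributions:
Z → U, T, S, L, K, H, F → 7
U → T, S, L, K, H, F → 6
T → S, L, K, H, F → 5
S → L, K, H, F → 4
L → K, H, F → 3
K → H, F → 2
H → F → 1
F → none → 0
Sum: 7 + 6 + 5 + 4 + 3 + 2 + 1 + 0 = 28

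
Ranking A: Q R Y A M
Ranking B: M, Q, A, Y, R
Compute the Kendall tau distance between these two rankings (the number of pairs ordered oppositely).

7 discordant pairs

Assign each item its position (1..5) in the first ordering, then rewrite the second ordering as that position sequence:
positions: Q→1, R→2, Y→3, A→4, M→5
second ordering as positions: [5, 1, 4, 3, 2]
Discordant pairs = inversions in this position sequence.
5: 1, 4, 3, 2 → 4
1: 0
4: 3, 2 → 2
3: 2 → 1
2: 0
Total: 4 + 0 + 2 + 1 + 0 = 7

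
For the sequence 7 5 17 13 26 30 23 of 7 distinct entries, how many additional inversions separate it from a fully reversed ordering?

Maximum inversions for 7 distinct elements is C(7, 2) = 7·6/2 = 21.
Current inversions — for each element, count later smaller elements:
7: 1
5: 0
17: 1
13: 0
26: 1
30: 1
23: 0
Current total: 1 + 0 + 1 + 0 + 1 + 1 + 0 = 4
Shortfall: 21 − 4 = 17

17 inversions short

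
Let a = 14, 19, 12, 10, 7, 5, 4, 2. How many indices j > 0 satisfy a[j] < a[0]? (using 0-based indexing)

6

The element at index 0 is 14.
Elements after it: 19, 12, 10, 7, 5, 4, 2
Those smaller than 14: 12, 10, 7, 5, 4, 2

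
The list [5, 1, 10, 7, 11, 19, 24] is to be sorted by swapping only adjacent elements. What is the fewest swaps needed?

The minimum number of adjacent swaps to sort an array equals its inversion count, since every such swap removes exactly one inversion.
Count inversions — for each element, later elements that are smaller:
5: 1 → 1
1: none → 0
10: 7 → 1
7: none → 0
11: none → 0
19: none → 0
24: none → 0
Total inversions: 1 + 0 + 1 + 0 + 0 + 0 + 0 = 2

Adjacent swaps: 2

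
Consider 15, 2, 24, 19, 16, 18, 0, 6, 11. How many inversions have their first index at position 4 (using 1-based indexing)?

5

The element at index 4 is 19.
Elements after it: 16, 18, 0, 6, 11
Those smaller than 19: 16, 18, 0, 6, 11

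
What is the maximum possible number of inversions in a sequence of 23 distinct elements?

Inversions: 253

A reversed (strictly descending) arrangement makes every pair an inversion, giving C(23, 2) inversions.
C(23, 2) = 23·22/2 = 253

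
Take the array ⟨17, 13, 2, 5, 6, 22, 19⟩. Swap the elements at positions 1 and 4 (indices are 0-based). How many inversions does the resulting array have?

There are 7 inversions.

Positions 1 and 4 hold 13 and 6; after swapping, the array is [17, 6, 2, 5, 13, 22, 19].
Count, for each position, how many later elements it exceeds:
17 → 6, 2, 5, 13 → 4
6 → 2, 5 → 2
2 → none → 0
5 → none → 0
13 → none → 0
22 → 19 → 1
19 → none → 0
Sum: 4 + 2 + 0 + 0 + 0 + 1 + 0 = 7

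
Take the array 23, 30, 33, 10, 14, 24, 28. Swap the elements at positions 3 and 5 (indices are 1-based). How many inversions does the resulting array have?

9 inversions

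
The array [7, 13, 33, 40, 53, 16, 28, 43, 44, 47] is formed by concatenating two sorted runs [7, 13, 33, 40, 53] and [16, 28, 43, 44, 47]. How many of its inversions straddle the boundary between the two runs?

For each element r of the right run, count left-run elements greater than r:
r = 16: 33, 40, 53 → 3
r = 28: 33, 40, 53 → 3
r = 43: 53 → 1
r = 44: 53 → 1
r = 47: 53 → 1
Cross-inversions: 3 + 3 + 1 + 1 + 1 = 9

There are 9 split inversions.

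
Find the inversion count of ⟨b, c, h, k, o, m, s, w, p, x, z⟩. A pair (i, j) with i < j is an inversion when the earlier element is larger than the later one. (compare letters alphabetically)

3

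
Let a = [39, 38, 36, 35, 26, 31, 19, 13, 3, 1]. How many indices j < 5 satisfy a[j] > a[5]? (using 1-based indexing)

4

The element at index 5 is 26.
Elements before it: 39, 38, 36, 35
Those larger than 26: 39, 38, 36, 35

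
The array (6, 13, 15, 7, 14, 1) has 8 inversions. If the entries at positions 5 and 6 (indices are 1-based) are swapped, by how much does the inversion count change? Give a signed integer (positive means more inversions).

Positions 5 and 6 hold 14 and 1; after swapping, the array is [6, 13, 15, 7, 1, 14].
Count, for each position, how many later elements it exceeds:
6: 1
13: 2
15: 3
7: 1
1: 0
14: 0
Sum: 1 + 2 + 3 + 1 + 0 + 0 = 7
Change: 7 − 8 = -1

-1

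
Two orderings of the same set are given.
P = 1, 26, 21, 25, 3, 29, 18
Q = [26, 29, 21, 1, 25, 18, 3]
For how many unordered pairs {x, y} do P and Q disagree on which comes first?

There are 7 disagreeing pairs.

Assign each item its position (1..7) in the first ordering, then rewrite the second ordering as that position sequence:
positions: 1→1, 26→2, 21→3, 25→4, 3→5, 29→6, 18→7
second ordering as positions: [2, 6, 3, 1, 4, 7, 5]
Discordant pairs = inversions in this position sequence.
2: 1 → 1
6: 3, 1, 4, 5 → 4
3: 1 → 1
1: 0
4: 0
7: 5 → 1
5: 0
Total: 1 + 4 + 1 + 0 + 0 + 1 + 0 = 7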